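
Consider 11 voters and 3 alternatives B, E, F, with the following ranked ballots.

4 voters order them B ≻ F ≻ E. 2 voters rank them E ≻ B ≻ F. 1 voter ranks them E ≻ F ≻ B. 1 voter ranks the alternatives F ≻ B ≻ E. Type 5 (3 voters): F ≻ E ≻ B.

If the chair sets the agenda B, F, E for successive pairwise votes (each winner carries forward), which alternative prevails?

E

Round 1: B vs F — 6–5, B advances.
Round 2: B vs E — 5–6, E advances.
The agenda winner is E.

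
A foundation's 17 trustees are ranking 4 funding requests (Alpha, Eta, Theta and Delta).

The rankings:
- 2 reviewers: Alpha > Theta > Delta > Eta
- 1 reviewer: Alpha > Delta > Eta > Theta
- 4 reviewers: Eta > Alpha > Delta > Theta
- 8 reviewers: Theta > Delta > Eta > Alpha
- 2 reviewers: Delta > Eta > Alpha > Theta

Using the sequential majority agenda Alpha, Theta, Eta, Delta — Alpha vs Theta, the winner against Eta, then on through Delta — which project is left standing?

Round 1: Alpha vs Theta — 9–8, Alpha advances.
Round 2: Alpha vs Eta — 3–14, Eta advances.
Round 3: Eta vs Delta — 4–13, Delta advances.
The agenda winner is Delta.

Delta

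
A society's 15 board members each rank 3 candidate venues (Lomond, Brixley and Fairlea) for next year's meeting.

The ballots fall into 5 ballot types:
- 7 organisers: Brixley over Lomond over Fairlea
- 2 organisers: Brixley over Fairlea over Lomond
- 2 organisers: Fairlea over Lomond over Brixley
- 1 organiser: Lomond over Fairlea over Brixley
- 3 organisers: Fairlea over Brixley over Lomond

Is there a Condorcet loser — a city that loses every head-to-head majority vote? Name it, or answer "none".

Pairwise majorities:
Lomond vs Brixley: Lomond preferred on 2+1 = 3 ballots; Brixley wins 12–3.
Lomond vs Fairlea: 7+1 = 8 for Lomond, 7 for Fairlea — Lomond by 8–7.
Brixley vs Fairlea: 7+2 = 9 for Brixley, 6 for Fairlea — Brixley by 9–6.
Fairlea is beaten in every head-to-head and is the Condorcet loser.

Fairlea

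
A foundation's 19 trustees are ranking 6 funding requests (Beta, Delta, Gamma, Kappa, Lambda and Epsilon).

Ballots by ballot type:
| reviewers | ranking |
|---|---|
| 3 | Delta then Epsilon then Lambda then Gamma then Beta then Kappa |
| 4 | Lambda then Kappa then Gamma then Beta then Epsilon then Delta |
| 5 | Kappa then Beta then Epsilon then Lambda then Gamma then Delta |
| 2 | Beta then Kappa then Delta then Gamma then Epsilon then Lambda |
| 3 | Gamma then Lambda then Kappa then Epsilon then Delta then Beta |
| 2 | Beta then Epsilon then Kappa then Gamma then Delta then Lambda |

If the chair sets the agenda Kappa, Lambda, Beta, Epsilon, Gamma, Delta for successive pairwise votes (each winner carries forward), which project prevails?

Epsilon

Round 1: Kappa vs Lambda — 9–10, Lambda advances.
Round 2: Lambda vs Beta — 10–9, Lambda advances.
Round 3: Lambda vs Epsilon — 7–12, Epsilon advances.
Round 4: Epsilon vs Gamma — 10–9, Epsilon advances.
Round 5: Epsilon vs Delta — 14–5, Epsilon advances.
Epsilon survives the agenda.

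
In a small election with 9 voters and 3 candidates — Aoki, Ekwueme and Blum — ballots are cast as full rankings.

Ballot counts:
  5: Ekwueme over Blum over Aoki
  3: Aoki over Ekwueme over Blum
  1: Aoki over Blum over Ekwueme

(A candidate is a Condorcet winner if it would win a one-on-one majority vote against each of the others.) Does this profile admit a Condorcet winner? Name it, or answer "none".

Ekwueme

Pairwise majorities:
Aoki vs Ekwueme: 4 to 5, Ekwueme.
Aoki vs Blum: Aoki is ranked higher on 3+1 = 4 ballots, Blum on 5. Blum wins 5–4.
Ekwueme vs Blum: Ekwueme wins 8–1.
Ekwueme defeats every rival head-to-head and is the Condorcet winner.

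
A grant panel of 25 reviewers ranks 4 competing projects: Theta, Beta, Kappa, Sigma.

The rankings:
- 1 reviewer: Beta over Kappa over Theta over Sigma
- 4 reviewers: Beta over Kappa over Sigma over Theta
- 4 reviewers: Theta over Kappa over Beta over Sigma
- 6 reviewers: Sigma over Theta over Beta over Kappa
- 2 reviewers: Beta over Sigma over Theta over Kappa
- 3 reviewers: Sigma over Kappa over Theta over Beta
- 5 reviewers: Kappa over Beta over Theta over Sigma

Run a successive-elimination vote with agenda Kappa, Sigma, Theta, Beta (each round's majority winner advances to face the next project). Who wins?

Round 1: Kappa vs Sigma — 14–11, Kappa advances.
Round 2: Kappa vs Theta — 13–12, Kappa advances.
Round 3: Kappa vs Beta — 12–13, Beta advances.
The agenda winner is Beta.

Beta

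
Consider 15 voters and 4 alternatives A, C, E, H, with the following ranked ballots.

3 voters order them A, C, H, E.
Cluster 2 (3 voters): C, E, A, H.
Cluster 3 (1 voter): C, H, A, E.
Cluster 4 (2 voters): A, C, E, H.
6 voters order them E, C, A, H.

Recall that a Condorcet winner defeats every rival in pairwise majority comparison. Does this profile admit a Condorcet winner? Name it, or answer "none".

C

Pairwise majorities:
A vs C: C wins 10–5.
A–E: E 9–6.
A–H: A 14–1.
C vs E: C wins 9–6.
C vs H: C, 15–0.
E vs H: E wins 11–4.
Only C has no losses; C is the Condorcet winner.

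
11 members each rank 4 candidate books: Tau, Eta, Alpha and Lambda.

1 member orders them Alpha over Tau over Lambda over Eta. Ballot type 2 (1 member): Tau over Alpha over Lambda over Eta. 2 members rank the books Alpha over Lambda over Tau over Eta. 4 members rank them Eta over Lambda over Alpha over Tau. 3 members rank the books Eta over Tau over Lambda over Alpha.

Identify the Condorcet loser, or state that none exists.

Tau

Pairwise majorities:
Tau vs Eta: 1+1+2 = 4 for Tau, 7 for Eta — Eta by 7–4.
Tau vs Alpha: 4 to 7, Alpha.
Tau vs Lambda: Tau preferred on 1+1+3 = 5 ballots; Lambda wins 6–5.
Eta–Alpha: Eta 7–4.
Eta–Lambda: Eta 7–4.
Alpha vs Lambda: Lambda wins 7–4.
Only Tau has no wins; Tau is the Condorcet loser.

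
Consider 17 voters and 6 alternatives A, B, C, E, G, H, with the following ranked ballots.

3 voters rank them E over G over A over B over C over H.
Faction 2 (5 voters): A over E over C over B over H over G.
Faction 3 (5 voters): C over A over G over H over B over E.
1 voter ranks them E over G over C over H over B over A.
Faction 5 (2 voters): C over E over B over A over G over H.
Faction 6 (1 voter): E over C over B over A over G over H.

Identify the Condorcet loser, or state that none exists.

H

Head-to-head results (17 voters):
A vs B: A, 13–4.
A vs C: A preferred on 3+5 = 8 ballots; C wins 9–8.
A vs E: A wins 10–7.
A vs G: A wins 13–4.
A vs H: 3+5+5+2+1 = 16 for A, 1 for H — A by 16–1.
B vs C: 3 for B, 14 for C — C by 14–3.
B vs E: E, 12–5.
B vs G: G, 9–8.
B–H: B 11–6.
C vs E: E, 10–7.
C vs G: C, 13–4.
C vs H: 17 to 0, C.
E–G: E 12–5.
E vs H: 12 to 5, E.
G–H: G 12–5.
H loses to every other alternative — it is the Condorcet loser.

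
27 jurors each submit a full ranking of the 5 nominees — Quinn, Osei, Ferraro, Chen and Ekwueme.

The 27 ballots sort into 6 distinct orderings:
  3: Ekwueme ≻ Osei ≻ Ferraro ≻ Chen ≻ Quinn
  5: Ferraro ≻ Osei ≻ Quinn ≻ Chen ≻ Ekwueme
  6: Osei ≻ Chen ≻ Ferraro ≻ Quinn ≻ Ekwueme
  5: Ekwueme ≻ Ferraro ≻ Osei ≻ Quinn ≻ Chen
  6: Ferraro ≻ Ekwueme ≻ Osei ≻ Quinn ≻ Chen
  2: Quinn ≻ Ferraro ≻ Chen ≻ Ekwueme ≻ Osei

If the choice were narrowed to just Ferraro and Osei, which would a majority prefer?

Ferraro

Ballots ranking Ferraro above Osei: 5 + 5 + 6 + 2 = 18.
Ballots ranking Osei above Ferraro: 27 − 18 = 9.
Ferraro wins the head-to-head 18–9.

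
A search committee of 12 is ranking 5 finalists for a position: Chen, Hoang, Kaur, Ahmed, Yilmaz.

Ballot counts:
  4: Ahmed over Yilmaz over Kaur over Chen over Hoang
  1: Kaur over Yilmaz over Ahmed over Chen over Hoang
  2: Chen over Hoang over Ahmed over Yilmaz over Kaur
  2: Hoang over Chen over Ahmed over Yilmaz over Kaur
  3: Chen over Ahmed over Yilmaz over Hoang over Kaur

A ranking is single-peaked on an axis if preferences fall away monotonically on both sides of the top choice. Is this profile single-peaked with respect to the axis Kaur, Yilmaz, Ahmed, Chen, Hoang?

yes

Axis positions: Kaur=1, Yilmaz=2, Ahmed=3, Chen=4, Hoang=5.
Faction 1 (peak Ahmed at position 3): ranking walks positions 3-2-1-4-5, expanding outward from the peak — single-peaked.
Faction 2 (peak Kaur at position 1): ranking walks positions 1-2-3-4-5, expanding outward from the peak — single-peaked.
Faction 3 (peak Chen at position 4): ranking walks positions 4-5-3-2-1, expanding outward from the peak — single-peaked.
Faction 4 (peak Hoang at position 5): ranking walks positions 5-4-3-2-1, expanding outward from the peak — single-peaked.
Faction 5 (peak Chen at position 4): ranking walks positions 4-3-2-5-1, expanding outward from the peak — single-peaked.
Every ranking is single-peaked on this axis.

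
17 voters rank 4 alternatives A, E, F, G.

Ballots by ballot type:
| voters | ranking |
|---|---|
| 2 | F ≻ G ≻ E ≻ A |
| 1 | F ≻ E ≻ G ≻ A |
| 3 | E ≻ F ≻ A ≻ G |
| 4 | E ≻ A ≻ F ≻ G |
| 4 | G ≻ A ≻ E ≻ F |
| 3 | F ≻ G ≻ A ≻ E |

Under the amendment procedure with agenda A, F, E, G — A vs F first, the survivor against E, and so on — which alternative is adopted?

Round 1: A vs F — 8–9, F advances.
Round 2: F vs E — 6–11, E advances.
Round 3: E vs G — 8–9, G advances.
The agenda winner is G.

G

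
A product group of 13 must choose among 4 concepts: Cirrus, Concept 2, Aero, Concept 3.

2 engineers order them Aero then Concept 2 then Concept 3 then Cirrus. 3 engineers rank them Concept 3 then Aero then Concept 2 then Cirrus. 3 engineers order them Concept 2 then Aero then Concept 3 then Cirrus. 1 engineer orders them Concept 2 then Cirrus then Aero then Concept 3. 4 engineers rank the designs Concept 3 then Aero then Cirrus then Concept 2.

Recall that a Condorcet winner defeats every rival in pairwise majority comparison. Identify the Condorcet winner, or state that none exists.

Concept 3

Pairwise majorities:
Cirrus vs Concept 2: 4 for Cirrus, 9 for Concept 2 — Concept 2 by 9–4.
Cirrus vs Aero: Cirrus preferred on 1 ballot; Aero wins 12–1.
Cirrus vs Concept 3: Cirrus preferred on 1 ballot; Concept 3 wins 12–1.
Concept 2 vs Aero: 3+1 = 4 for Concept 2, 9 for Aero — Aero by 9–4.
Concept 2 vs Concept 3: 2+3+1 = 6 for Concept 2, 7 for Concept 3 — Concept 3 by 7–6.
Aero vs Concept 3: 2+3+1 = 6 for Aero, 7 for Concept 3 — Concept 3 by 7–6.
Concept 3 wins every pairwise contest, so Concept 3 is the Condorcet winner.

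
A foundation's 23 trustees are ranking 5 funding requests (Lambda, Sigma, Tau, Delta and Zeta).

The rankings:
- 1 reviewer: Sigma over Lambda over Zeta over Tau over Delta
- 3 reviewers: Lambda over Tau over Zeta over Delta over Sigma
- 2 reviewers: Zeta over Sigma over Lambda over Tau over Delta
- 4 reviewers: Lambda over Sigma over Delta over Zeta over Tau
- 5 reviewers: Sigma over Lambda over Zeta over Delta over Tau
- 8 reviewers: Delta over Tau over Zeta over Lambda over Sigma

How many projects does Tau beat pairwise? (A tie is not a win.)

Tau against each rival (23 reviewers):
Tau vs Lambda: 8 for Tau, 15 for Lambda — Lambda by 15–8.
Tau vs Sigma: 3+8 = 11 for Tau, 12 for Sigma — Sigma by 12–11.
Tau vs Delta: Delta wins 17–6.
Tau–Zeta: Zeta 12–11.
Tau beats no one; loses to Lambda, Sigma, Delta, Zeta — 0 pairwise wins.

0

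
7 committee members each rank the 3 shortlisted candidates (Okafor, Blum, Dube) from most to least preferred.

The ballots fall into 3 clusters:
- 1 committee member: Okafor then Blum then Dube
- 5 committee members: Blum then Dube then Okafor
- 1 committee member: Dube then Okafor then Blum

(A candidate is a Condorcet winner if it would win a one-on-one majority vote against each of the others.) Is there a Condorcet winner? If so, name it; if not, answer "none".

Blum

Pairwise majorities:
Okafor vs Blum: Blum wins 5–2.
Okafor vs Dube: Dube wins 6–1.
Blum vs Dube: Blum wins 6–1.
Blum beats each of Okafor, Dube — Blum is the Condorcet winner.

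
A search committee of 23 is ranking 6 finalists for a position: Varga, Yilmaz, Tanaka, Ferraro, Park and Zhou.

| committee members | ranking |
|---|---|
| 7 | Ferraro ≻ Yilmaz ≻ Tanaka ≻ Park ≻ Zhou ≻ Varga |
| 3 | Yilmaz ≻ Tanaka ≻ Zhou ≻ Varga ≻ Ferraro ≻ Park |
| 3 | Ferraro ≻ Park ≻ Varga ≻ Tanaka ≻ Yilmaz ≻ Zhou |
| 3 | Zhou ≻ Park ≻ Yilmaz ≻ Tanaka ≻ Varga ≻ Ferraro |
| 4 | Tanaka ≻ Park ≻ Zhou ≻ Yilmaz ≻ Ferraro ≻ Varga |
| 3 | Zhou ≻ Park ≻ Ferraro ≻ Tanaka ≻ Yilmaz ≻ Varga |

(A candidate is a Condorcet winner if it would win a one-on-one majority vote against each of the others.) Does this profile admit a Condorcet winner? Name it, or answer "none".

none

Pairwise majorities:
Varga–Yilmaz: Yilmaz 20–3.
Varga vs Tanaka: 3 for Varga, 20 for Tanaka — Tanaka by 20–3.
Varga–Ferraro: Ferraro 17–6.
Varga–Park: Park 20–3.
Varga vs Zhou: 3 to 20, Zhou.
Yilmaz–Tanaka: Yilmaz 13–10.
Yilmaz vs Ferraro: 10 to 13, Ferraro.
Yilmaz–Park: Park 13–10.
Yilmaz vs Zhou: 7+3+3 = 13 for Yilmaz, 10 for Zhou — Yilmaz by 13–10.
Tanaka–Ferraro: Ferraro 13–10.
Tanaka–Park: Tanaka 14–9.
Tanaka vs Zhou: Tanaka is ranked higher on 7+3+3+4 = 17 ballots, Zhou on 6. Tanaka wins 17–6.
Ferraro vs Park: Ferraro, 13–10.
Ferraro vs Zhou: Zhou, 13–10.
Park vs Zhou: Park preferred on 7+3+4 = 14 ballots; Park wins 14–9.
Every candidate loses at least once (Varga loses to Yilmaz; Yilmaz loses to Ferraro; Tanaka loses to Yilmaz; Ferraro loses to Zhou; Park loses to Tanaka; Zhou loses to Yilmaz). The majority relation contains the cycle Yilmaz beats Tanaka beats Park beats Yilmaz, so there is no Condorcet winner.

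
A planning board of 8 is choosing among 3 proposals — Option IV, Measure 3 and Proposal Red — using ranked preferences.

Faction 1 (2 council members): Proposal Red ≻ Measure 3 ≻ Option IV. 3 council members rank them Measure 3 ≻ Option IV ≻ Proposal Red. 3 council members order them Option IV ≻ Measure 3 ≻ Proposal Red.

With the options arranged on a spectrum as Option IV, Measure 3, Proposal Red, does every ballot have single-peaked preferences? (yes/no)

yes

Axis positions: Option IV=1, Measure 3=2, Proposal Red=3.
Faction 1 (peak Proposal Red at position 3): ranking walks positions 3-2-1, expanding outward from the peak — single-peaked.
Faction 2 (peak Measure 3 at position 2): ranking walks positions 2-1-3, expanding outward from the peak — single-peaked.
Faction 3 (peak Option IV at position 1): ranking walks positions 1-2-3, expanding outward from the peak — single-peaked.
Every ranking is single-peaked on this axis.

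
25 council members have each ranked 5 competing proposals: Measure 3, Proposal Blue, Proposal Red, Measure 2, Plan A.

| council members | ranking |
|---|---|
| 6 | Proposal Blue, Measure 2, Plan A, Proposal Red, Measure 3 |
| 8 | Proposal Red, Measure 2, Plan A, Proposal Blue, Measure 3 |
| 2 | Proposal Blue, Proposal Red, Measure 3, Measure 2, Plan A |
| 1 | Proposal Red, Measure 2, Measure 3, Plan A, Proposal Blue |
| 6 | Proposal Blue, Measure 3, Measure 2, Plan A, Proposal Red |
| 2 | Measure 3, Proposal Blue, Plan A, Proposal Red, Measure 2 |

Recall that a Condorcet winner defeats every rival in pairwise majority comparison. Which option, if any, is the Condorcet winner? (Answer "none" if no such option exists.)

Proposal Blue

Check each pair by majority over 25 ballots:
Measure 3 vs Proposal Blue: Measure 3 preferred on 1+2 = 3 ballots; Proposal Blue wins 22–3.
Measure 3 vs Proposal Red: 6+2 = 8 for Measure 3, 17 for Proposal Red — Proposal Red by 17–8.
Measure 3 vs Measure 2: 10 to 15, Measure 2.
Measure 3 vs Plan A: 11 to 14, Plan A.
Proposal Blue vs Proposal Red: Proposal Blue preferred on 6+2+6+2 = 16 ballots; Proposal Blue wins 16–9.
Proposal Blue vs Measure 2: Proposal Blue is ranked higher on 6+2+6+2 = 16 ballots, Measure 2 on 9. Proposal Blue wins 16–9.
Proposal Blue vs Plan A: Proposal Blue preferred on 6+2+6+2 = 16 ballots; Proposal Blue wins 16–9.
Proposal Red vs Measure 2: Proposal Red preferred on 8+2+1+2 = 13 ballots; Proposal Red wins 13–12.
Proposal Red vs Plan A: Proposal Red preferred on 8+2+1 = 11 ballots; Plan A wins 14–11.
Measure 2 vs Plan A: Measure 2 is ranked higher on 6+8+2+1+6 = 23 ballots, Plan A on 2. Measure 2 wins 23–2.
Proposal Blue defeats every rival head-to-head and is the Condorcet winner.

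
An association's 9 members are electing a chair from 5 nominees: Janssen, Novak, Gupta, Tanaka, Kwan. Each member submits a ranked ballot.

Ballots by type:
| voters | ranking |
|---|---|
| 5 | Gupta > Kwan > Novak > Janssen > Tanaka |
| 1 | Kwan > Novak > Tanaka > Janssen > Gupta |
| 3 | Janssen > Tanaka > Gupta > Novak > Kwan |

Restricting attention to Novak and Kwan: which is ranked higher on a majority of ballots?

Kwan

Ballots ranking Novak above Kwan: 3.
Ballots ranking Kwan above Novak: 9 − 3 = 6.
Kwan wins the head-to-head 6–3.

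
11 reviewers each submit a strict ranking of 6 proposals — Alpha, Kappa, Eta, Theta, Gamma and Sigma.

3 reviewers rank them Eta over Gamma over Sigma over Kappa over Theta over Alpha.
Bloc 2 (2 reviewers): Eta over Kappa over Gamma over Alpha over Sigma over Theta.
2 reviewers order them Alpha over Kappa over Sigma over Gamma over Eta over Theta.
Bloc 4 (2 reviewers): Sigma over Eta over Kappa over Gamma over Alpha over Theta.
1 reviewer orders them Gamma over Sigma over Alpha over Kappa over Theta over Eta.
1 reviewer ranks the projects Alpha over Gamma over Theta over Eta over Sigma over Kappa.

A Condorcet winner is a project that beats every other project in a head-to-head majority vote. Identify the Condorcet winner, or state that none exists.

Eta

Pairwise majorities:
Alpha vs Kappa: 2+1+1 = 4 for Alpha, 7 for Kappa — Kappa by 7–4.
Alpha vs Eta: 2+1+1 = 4 for Alpha, 7 for Eta — Eta by 7–4.
Alpha vs Theta: Alpha is ranked higher on 2+2+2+1+1 = 8 ballots, Theta on 3. Alpha wins 8–3.
Alpha vs Gamma: Alpha is ranked higher on 2+1 = 3 ballots, Gamma on 8. Gamma wins 8–3.
Alpha vs Sigma: Alpha preferred on 2+2+1 = 5 ballots; Sigma wins 6–5.
Kappa vs Eta: 2+1 = 3 for Kappa, 8 for Eta — Eta by 8–3.
Kappa vs Theta: 3+2+2+2+1 = 10 for Kappa, 1 for Theta — Kappa by 10–1.
Kappa vs Gamma: Kappa is ranked higher on 2+2+2 = 6 ballots, Gamma on 5. Kappa wins 6–5.
Kappa vs Sigma: 2+2 = 4 for Kappa, 7 for Sigma — Sigma by 7–4.
Eta vs Theta: 9 to 2, Eta.
Eta vs Gamma: Eta preferred on 3+2+2 = 7 ballots; Eta wins 7–4.
Eta vs Sigma: 3+2+1 = 6 for Eta, 5 for Sigma — Eta by 6–5.
Theta vs Gamma: Theta is ranked higher on 0 ballots, Gamma on 11. Gamma wins 11–0.
Theta vs Sigma: 1 to 10, Sigma.
Gamma vs Sigma: 3+2+1+1 = 7 for Gamma, 4 for Sigma — Gamma by 7–4.
Eta beats each of Alpha, Kappa, Theta, Gamma, Sigma — Eta is the Condorcet winner.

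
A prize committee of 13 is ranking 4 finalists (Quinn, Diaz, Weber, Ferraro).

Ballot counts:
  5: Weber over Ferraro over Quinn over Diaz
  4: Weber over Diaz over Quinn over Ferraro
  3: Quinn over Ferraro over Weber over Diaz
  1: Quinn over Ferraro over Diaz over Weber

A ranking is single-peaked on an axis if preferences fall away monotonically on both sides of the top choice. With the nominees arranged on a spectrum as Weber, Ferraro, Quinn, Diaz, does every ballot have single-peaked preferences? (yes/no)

Axis positions: Weber=1, Ferraro=2, Quinn=3, Diaz=4.
Ballot type 1 (peak Weber at position 1): ranking walks positions 1-2-3-4, expanding outward from the peak — single-peaked.
Ballot type 2: ranking walks positions 1-4-3-2; Diaz is ranked above Ferraro even though Ferraro lies between Diaz and the peak Weber on the axis — preferences dip and rise again. Not single-peaked.
Ballot type 3 (peak Quinn at position 3): ranking walks positions 3-2-1-4, expanding outward from the peak — single-peaked.
Ballot type 4 (peak Quinn at position 3): ranking walks positions 3-2-4-1, expanding outward from the peak — single-peaked.
Ballot type 2 violates single-peakedness, so the profile is not single-peaked on this axis.

no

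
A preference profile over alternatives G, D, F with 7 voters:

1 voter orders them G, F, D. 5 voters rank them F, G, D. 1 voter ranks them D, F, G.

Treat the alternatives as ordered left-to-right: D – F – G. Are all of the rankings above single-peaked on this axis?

yes

Axis positions: D=1, F=2, G=3.
Cluster 1 (peak G at position 3): ranking walks positions 3-2-1, expanding outward from the peak — single-peaked.
Cluster 2 (peak F at position 2): ranking walks positions 2-3-1, expanding outward from the peak — single-peaked.
Cluster 3 (peak D at position 1): ranking walks positions 1-2-3, expanding outward from the peak — single-peaked.
Every ranking is single-peaked on this axis.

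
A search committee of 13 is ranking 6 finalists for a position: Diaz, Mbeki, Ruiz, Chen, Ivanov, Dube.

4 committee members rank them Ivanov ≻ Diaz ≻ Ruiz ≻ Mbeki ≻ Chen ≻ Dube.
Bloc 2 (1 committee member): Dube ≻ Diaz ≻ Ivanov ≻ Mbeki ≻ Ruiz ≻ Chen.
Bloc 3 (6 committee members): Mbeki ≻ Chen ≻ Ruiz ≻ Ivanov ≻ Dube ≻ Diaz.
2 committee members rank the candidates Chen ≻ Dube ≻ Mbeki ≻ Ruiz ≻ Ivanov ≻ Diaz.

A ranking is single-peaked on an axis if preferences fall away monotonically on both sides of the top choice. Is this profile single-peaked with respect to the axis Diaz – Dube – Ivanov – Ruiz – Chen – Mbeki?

Axis positions: Diaz=1, Dube=2, Ivanov=3, Ruiz=4, Chen=5, Mbeki=6.
Bloc 1: ranking walks positions 3-1-4-6-5-2; Diaz is ranked above Dube even though Dube lies between Diaz and the peak Ivanov on the axis — preferences dip and rise again. Not single-peaked.
Bloc 2: ranking walks positions 2-1-3-6-4-5; Mbeki is ranked above Ruiz even though Ruiz lies between Mbeki and the peak Dube on the axis — preferences dip and rise again. Not single-peaked.
Bloc 3 (peak Mbeki at position 6): ranking walks positions 6-5-4-3-2-1, expanding outward from the peak — single-peaked.
Bloc 4: ranking walks positions 5-2-6-4-3-1; Dube is ranked above Ruiz even though Ruiz lies between Dube and the peak Chen on the axis — preferences dip and rise again. Not single-peaked.
Bloc 1 violates single-peakedness, so the profile is not single-peaked on this axis.

no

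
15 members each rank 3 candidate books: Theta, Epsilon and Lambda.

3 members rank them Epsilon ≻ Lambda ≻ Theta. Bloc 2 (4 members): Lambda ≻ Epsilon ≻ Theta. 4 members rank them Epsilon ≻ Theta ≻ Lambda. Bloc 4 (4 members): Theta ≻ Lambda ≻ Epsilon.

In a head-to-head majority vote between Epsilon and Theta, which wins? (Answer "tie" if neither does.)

Ballots ranking Epsilon above Theta: 3 + 4 + 4 = 11.
Ballots ranking Theta above Epsilon: 15 − 11 = 4.
Epsilon wins the head-to-head 11–4.

Epsilon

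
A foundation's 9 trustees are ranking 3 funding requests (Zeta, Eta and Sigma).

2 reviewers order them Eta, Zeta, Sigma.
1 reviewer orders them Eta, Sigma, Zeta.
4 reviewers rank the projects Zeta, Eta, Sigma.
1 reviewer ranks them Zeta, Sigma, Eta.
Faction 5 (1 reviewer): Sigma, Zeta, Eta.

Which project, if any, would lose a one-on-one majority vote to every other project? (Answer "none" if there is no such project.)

Head-to-head results (9 reviewers):
Zeta vs Eta: Zeta is ranked higher on 4+1+1 = 6 ballots, Eta on 3. Zeta wins 6–3.
Zeta vs Sigma: Zeta, 7–2.
Eta vs Sigma: 7 to 2, Eta.
Sigma loses to every other project — it is the Condorcet loser.

Sigma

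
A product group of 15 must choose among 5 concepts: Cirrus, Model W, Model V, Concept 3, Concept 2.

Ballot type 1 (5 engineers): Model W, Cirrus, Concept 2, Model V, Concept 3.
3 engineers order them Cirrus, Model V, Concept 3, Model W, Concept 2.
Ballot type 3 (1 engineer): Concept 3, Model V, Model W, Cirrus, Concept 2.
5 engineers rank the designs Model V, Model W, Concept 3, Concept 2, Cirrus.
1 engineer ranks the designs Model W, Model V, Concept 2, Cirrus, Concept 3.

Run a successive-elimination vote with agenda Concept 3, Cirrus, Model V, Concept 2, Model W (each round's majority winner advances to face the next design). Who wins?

Round 1: Concept 3 vs Cirrus — 6–9, Cirrus advances.
Round 2: Cirrus vs Model V — 8–7, Cirrus advances.
Round 3: Cirrus vs Concept 2 — 9–6, Cirrus advances.
Round 4: Cirrus vs Model W — 3–12, Model W advances.
The agenda winner is Model W.

Model W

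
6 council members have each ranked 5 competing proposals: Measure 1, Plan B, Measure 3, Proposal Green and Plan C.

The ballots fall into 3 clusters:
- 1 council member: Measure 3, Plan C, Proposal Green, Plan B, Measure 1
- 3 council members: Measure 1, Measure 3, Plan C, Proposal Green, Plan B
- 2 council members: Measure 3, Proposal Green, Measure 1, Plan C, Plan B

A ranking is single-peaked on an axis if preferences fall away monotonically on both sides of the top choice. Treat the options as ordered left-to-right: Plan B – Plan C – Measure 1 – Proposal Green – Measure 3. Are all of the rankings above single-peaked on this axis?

no

Axis positions: Plan B=1, Plan C=2, Measure 1=3, Proposal Green=4, Measure 3=5.
Cluster 1: ranking walks positions 5-2-4-1-3; Plan C is ranked above Proposal Green even though Proposal Green lies between Plan C and the peak Measure 3 on the axis — preferences dip and rise again. Not single-peaked.
Cluster 2: ranking walks positions 3-5-2-4-1; Measure 3 is ranked above Proposal Green even though Proposal Green lies between Measure 3 and the peak Measure 1 on the axis — preferences dip and rise again. Not single-peaked.
Cluster 3 (peak Measure 3 at position 5): ranking walks positions 5-4-3-2-1, expanding outward from the peak — single-peaked.
Cluster 1 violates single-peakedness, so the profile is not single-peaked on this axis.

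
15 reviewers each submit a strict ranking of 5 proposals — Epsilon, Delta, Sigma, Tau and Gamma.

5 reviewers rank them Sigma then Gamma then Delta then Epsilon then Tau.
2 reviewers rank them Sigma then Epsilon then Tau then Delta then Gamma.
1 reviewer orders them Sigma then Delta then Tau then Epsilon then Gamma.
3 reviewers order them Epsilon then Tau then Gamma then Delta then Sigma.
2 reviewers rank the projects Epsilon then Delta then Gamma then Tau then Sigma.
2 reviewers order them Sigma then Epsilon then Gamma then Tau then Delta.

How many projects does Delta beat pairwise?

Delta against each rival (15 reviewers):
Delta vs Epsilon: 5+1 = 6 for Delta, 9 for Epsilon — Epsilon by 9–6.
Delta vs Sigma: Sigma, 10–5.
Delta vs Tau: Delta preferred on 5+1+2 = 8 ballots; Delta wins 8–7.
Delta vs Gamma: Gamma wins 10–5.
Delta beats Tau; loses to Epsilon, Sigma, Gamma — 1 pairwise win.

1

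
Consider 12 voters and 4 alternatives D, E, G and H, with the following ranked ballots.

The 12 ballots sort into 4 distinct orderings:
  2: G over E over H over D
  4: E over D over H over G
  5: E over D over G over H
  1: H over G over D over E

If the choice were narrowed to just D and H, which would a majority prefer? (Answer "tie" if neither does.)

D

Ballots ranking D above H: 4 + 5 = 9.
Ballots ranking H above D: 12 − 9 = 3.
D wins the head-to-head 9–3.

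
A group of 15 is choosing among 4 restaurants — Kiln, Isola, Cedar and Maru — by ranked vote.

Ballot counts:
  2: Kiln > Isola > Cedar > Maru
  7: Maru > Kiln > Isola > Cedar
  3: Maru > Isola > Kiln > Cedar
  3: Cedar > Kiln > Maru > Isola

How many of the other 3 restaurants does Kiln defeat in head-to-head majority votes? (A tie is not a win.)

Kiln against each rival (15 friends):
Kiln–Isola: Kiln 12–3.
Kiln–Cedar: Kiln 12–3.
Kiln vs Maru: Maru wins 10–5.
Kiln beats Isola, Cedar; loses to Maru — 2 pairwise wins.

2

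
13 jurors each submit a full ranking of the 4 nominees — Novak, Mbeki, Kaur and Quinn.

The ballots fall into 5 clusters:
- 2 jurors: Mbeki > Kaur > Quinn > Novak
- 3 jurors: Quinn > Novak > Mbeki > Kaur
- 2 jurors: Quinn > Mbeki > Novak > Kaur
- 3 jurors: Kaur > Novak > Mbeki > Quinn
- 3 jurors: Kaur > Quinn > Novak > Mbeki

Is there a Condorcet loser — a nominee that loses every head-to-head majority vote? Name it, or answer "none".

none

Pairwise majorities:
Novak vs Mbeki: Novak wins 9–4.
Novak vs Kaur: Kaur, 8–5.
Novak vs Quinn: Quinn wins 10–3.
Mbeki vs Kaur: Mbeki, 7–6.
Mbeki vs Quinn: Quinn wins 8–5.
Kaur vs Quinn: 2+3+3 = 8 for Kaur, 5 for Quinn — Kaur by 8–5.
No nominee is winless: Novak beats Mbeki; Mbeki beats Kaur; Kaur beats Novak; Quinn beats Novak. There is no Condorcet loser.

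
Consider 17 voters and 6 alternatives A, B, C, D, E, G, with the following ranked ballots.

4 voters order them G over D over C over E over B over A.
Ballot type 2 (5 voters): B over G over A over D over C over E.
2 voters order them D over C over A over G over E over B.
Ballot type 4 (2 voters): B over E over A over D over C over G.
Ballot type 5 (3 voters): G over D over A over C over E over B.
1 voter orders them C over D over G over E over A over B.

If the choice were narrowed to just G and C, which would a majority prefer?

Ballots ranking G above C: 4 + 5 + 3 = 12.
Ballots ranking C above G: 17 − 12 = 5.
G wins the head-to-head 12–5.

G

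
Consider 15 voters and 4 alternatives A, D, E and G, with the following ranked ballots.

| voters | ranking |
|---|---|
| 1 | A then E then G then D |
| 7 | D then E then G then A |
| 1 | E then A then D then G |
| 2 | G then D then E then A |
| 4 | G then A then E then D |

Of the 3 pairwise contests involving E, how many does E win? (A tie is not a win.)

2

E against each rival (15 voters):
E vs A: E wins 10–5.
E vs D: 6 to 9, D.
E vs G: E wins 9–6.
E beats A, G; loses to D — 2 pairwise wins.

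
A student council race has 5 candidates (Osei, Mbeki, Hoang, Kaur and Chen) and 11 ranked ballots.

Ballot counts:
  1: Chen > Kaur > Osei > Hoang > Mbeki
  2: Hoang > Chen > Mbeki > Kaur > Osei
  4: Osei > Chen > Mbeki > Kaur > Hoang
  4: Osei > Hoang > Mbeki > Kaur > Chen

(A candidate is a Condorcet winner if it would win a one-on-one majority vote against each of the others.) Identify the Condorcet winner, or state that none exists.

Osei

Check each pair by majority over 11 ballots:
Osei–Mbeki: Osei 9–2.
Osei vs Hoang: Osei wins 9–2.
Osei–Kaur: Osei 8–3.
Osei vs Chen: Osei, 8–3.
Mbeki–Hoang: Hoang 7–4.
Mbeki vs Kaur: Mbeki wins 10–1.
Mbeki vs Chen: Chen wins 7–4.
Hoang vs Kaur: Hoang, 6–5.
Hoang vs Chen: Hoang wins 6–5.
Kaur vs Chen: Chen wins 7–4.
Only Osei has no losses; Osei is the Condorcet winner.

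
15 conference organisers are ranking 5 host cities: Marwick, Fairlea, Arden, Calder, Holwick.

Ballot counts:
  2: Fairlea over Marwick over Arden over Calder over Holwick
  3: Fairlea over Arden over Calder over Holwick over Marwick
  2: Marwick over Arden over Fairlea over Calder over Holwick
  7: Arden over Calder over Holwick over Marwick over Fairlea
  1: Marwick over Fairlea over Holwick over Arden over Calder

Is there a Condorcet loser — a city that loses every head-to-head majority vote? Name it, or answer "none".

Head-to-head results (15 organisers):
Marwick vs Fairlea: Marwick is ranked higher on 2+7+1 = 10 ballots, Fairlea on 5. Marwick wins 10–5.
Marwick vs Arden: 2+2+1 = 5 for Marwick, 10 for Arden — Arden by 10–5.
Marwick–Calder: Calder 10–5.
Marwick vs Holwick: Marwick is ranked higher on 2+2+1 = 5 ballots, Holwick on 10. Holwick wins 10–5.
Fairlea vs Arden: Arden wins 9–6.
Fairlea vs Calder: Fairlea preferred on 2+3+2+1 = 8 ballots; Fairlea wins 8–7.
Fairlea vs Holwick: 2+3+2+1 = 8 for Fairlea, 7 for Holwick — Fairlea by 8–7.
Arden vs Calder: Arden wins 15–0.
Arden vs Holwick: 14 to 1, Arden.
Calder vs Holwick: 14 to 1, Calder.
No city is winless: Marwick beats Fairlea; Fairlea beats Calder; Arden beats Marwick; Calder beats Marwick; Holwick beats Marwick. There is no Condorcet loser.

none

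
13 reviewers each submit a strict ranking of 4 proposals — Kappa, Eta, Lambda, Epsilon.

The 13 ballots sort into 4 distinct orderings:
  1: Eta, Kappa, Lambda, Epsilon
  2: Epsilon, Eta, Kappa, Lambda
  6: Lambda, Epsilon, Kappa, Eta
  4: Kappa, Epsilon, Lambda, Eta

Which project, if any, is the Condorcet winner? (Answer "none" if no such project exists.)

none

Head-to-head results (13 reviewers):
Kappa vs Eta: 6+4 = 10 for Kappa, 3 for Eta — Kappa by 10–3.
Kappa vs Lambda: Kappa preferred on 1+2+4 = 7 ballots; Kappa wins 7–6.
Kappa vs Epsilon: 1+4 = 5 for Kappa, 8 for Epsilon — Epsilon by 8–5.
Eta vs Lambda: Eta is ranked higher on 1+2 = 3 ballots, Lambda on 10. Lambda wins 10–3.
Eta vs Epsilon: 1 for Eta, 12 for Epsilon — Epsilon by 12–1.
Lambda vs Epsilon: Lambda is ranked higher on 1+6 = 7 ballots, Epsilon on 6. Lambda wins 7–6.
No project is unbeaten: Kappa loses to Epsilon; Eta loses to Kappa; Lambda loses to Kappa; Epsilon loses to Lambda. In particular Kappa → Lambda → Epsilon → Kappa is a majority cycle — no Condorcet winner exists.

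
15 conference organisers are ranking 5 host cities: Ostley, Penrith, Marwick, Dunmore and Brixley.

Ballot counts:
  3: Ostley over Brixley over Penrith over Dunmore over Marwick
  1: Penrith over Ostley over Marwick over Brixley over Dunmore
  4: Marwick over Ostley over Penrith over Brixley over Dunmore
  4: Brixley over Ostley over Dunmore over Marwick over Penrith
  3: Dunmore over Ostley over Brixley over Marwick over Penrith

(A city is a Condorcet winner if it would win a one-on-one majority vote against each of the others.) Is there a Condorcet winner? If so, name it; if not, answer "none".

Head-to-head results (15 organisers):
Ostley vs Penrith: 3+4+4+3 = 14 for Ostley, 1 for Penrith — Ostley by 14–1.
Ostley vs Marwick: Ostley is ranked higher on 3+1+4+3 = 11 ballots, Marwick on 4. Ostley wins 11–4.
Ostley vs Dunmore: 12 to 3, Ostley.
Ostley vs Brixley: Ostley is ranked higher on 3+1+4+3 = 11 ballots, Brixley on 4. Ostley wins 11–4.
Penrith vs Marwick: 4 to 11, Marwick.
Penrith vs Dunmore: 8 to 7, Penrith.
Penrith vs Brixley: Penrith is ranked higher on 1+4 = 5 ballots, Brixley on 10. Brixley wins 10–5.
Marwick vs Dunmore: 1+4 = 5 for Marwick, 10 for Dunmore — Dunmore by 10–5.
Marwick vs Brixley: 1+4 = 5 for Marwick, 10 for Brixley — Brixley by 10–5.
Dunmore vs Brixley: Dunmore preferred on 3 ballots; Brixley wins 12–3.
Ostley beats each of Penrith, Marwick, Dunmore, Brixley — Ostley is the Condorcet winner.

Ostley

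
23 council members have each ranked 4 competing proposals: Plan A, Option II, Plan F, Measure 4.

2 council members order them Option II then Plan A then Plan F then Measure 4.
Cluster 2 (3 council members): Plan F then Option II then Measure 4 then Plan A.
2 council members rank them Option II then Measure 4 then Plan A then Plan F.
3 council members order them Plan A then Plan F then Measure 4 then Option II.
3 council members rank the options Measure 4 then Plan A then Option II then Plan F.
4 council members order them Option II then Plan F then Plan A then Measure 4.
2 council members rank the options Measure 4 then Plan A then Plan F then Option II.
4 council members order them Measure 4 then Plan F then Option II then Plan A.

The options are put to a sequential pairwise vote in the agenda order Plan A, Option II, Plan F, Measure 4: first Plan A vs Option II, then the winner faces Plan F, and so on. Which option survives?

Plan F

Round 1: Plan A vs Option II — 8–15, Option II advances.
Round 2: Option II vs Plan F — 11–12, Plan F advances.
Round 3: Plan F vs Measure 4 — 12–11, Plan F advances.
Plan F survives the agenda.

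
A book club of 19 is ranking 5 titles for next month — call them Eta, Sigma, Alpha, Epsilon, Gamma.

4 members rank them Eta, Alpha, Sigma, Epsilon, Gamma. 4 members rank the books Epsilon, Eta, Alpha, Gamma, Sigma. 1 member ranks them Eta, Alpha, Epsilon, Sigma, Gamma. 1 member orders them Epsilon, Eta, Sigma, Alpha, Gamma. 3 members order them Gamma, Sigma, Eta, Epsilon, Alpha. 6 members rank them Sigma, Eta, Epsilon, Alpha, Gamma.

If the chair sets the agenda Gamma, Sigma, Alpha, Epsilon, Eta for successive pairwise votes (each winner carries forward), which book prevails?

Eta

Round 1: Gamma vs Sigma — 7–12, Sigma advances.
Round 2: Sigma vs Alpha — 10–9, Sigma advances.
Round 3: Sigma vs Epsilon — 13–6, Sigma advances.
Round 4: Sigma vs Eta — 9–10, Eta advances.
Eta survives the agenda.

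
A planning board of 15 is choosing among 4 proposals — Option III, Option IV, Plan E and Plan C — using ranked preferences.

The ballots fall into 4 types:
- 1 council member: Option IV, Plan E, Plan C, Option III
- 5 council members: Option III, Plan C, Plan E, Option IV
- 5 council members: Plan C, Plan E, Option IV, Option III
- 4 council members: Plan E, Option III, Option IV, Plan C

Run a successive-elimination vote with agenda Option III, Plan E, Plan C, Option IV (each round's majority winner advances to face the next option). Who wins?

Round 1: Option III vs Plan E — 5–10, Plan E advances.
Round 2: Plan E vs Plan C — 5–10, Plan C advances.
Round 3: Plan C vs Option IV — 10–5, Plan C advances.
Plan C survives the agenda.

Plan C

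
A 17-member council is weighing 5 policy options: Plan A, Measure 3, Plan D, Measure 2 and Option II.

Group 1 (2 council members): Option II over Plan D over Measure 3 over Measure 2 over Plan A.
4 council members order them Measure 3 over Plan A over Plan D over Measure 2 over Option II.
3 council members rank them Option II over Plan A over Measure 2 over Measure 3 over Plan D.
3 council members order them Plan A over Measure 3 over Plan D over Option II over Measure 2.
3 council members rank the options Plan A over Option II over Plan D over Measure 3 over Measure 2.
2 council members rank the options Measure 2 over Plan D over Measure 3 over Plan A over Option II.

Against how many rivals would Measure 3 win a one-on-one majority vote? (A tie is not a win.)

3

Measure 3 against each rival (17 council members):
Measure 3 vs Plan A: Measure 3 preferred on 2+4+2 = 8 ballots; Plan A wins 9–8.
Measure 3–Plan D: Measure 3 10–7.
Measure 3 vs Measure 2: 12 to 5, Measure 3.
Measure 3 vs Option II: Measure 3, 9–8.
Measure 3 beats Plan D, Measure 2, Option II; loses to Plan A — 3 pairwise wins.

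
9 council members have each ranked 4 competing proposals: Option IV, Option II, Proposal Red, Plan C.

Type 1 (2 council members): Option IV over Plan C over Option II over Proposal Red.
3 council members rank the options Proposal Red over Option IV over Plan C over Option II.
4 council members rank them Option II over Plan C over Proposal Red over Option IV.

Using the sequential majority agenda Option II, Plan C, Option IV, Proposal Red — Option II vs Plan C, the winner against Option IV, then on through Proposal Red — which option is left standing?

Round 1: Option II vs Plan C — 4–5, Plan C advances.
Round 2: Plan C vs Option IV — 4–5, Option IV advances.
Round 3: Option IV vs Proposal Red — 2–7, Proposal Red advances.
Proposal Red survives the agenda.

Proposal Red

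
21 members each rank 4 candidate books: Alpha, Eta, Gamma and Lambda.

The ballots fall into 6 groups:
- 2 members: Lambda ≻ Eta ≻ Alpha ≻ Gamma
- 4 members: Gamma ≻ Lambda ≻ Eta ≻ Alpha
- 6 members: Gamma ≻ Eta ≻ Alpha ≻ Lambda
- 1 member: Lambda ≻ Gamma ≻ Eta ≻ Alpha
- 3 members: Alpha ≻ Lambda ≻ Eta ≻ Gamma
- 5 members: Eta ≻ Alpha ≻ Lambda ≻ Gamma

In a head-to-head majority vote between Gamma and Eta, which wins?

Gamma

Ballots ranking Gamma above Eta: 4 + 6 + 1 = 11.
Ballots ranking Eta above Gamma: 21 − 11 = 10.
Gamma wins the head-to-head 11–10.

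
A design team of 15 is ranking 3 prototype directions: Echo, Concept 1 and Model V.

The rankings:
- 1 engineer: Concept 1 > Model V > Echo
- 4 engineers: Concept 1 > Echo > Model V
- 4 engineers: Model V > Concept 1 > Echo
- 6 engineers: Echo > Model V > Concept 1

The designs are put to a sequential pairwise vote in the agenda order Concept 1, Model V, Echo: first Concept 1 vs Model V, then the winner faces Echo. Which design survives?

Round 1: Concept 1 vs Model V — 5–10, Model V advances.
Round 2: Model V vs Echo — 5–10, Echo advances.
The agenda winner is Echo.

Echo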